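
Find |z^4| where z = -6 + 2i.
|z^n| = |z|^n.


|z| = sqrt(36+4) = sqrt(40) = 6.3246
|z^4| = |z|^4 = (sqrt(40))^4 = 40^2 = 1600

|z^4| = 1600


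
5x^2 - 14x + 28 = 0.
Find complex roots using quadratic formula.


disc = (-14)^2 - 4*5*28 = 196 - 560 = -364
sqrt(|disc|) = sqrt(364) = 19.0788
Real part = 14/(2*5) = 1.4000
Imag part = 19.0788/(2*5) = 1.9079

1.4000 ± 1.9079i


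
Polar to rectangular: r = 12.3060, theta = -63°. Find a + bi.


a = 12.3060*cos(-63°) = 12.3060*0.45399 = 5.5868
b = 12.3060*sin(-63°) = 12.3060*(-0.891007) = -10.9647

5.5868 - 10.9647i


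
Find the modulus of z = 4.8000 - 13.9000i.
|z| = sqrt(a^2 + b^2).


|z| = sqrt(4.8^2 + (-13.9)^2) = sqrt(23.04 + 193.21) = sqrt(216.25) = 14.7054

|z| = 14.7054


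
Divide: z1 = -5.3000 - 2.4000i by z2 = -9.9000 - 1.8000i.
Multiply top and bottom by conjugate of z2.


Conjugate of z2 = -9.9000 + 1.8000i
Numerator: (-5.3000 - 2.4000i)(-9.9000 + 1.8000i) = 56.7900 + 14.2200i
Denominator: (-9.9)^2 + (-1.8)^2 = 101.25
Result = (56.7900 + 14.2200i)/101.25

0.5609 + 0.1404i


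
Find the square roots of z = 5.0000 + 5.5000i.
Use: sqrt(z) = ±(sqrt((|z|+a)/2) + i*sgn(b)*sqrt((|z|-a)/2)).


|z| = sqrt(25+30.25) = 7.4330
sqrt((|z|+a)/2) = sqrt((7.4330+5)/2) = sqrt(6.2165) = 2.4933
sqrt((|z|-a)/2) = sqrt((7.4330-5)/2) = sqrt(1.2165) = 1.1030

±(2.4933 + 1.1030i) i.e. 2.4933 + 1.1030i and -2.4933 - 1.1030i


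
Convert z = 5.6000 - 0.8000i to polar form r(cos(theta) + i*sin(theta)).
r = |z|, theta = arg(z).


r = sqrt(31.36+0.64) = sqrt(32) = 5.6569
theta = atan2(-0.8, 5.6) = -8.1301 degrees

r = 5.6569, theta = -8.1301 degrees


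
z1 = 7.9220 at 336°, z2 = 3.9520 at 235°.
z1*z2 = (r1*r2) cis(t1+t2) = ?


r = 7.9220 * 3.9520 = 31.3077
theta = 336° + 235° = 571° = 211° (mod 360)

31.3077 cis(211°)


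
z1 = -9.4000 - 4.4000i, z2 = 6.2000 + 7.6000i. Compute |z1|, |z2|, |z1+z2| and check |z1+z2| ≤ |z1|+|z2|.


|z1| = sqrt((-9.4)^2 + (-4.4)^2) = sqrt(107.72) = 10.3788
|z2| = sqrt(6.2^2 + 7.6^2) = sqrt(96.2) = 9.8082
z1+z2 = -3.2000 + 3.2000i
|z1+z2| = sqrt(20.48) = 4.5255
|z1|+|z2| = 10.3788 + 9.8082 = 20.1870

|z1+z2| = 4.5255 ≤ |z1|+|z2| = 20.1870 (verified)


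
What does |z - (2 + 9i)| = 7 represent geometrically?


|z - z0| = r is a circle with center z0 and radius r.
Center = (2, 9), radius = 7

Circle with center (2, 9) and radius 7


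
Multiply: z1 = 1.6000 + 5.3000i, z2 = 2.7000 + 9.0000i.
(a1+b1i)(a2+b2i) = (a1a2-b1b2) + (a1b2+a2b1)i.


Real = 1.6*2.7 - 5.3*9 = 4.32 - 47.7 = -43.38
Imag = 1.6*9 + 2.7*5.3 = 14.4 + 14.31 = 28.71

-43.3800 + 28.7100i


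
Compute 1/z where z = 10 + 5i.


|z|^2 = 100+25 = 125
1/z = (10 - 5i)/125

1/z = 0.0800 - 0.0400i


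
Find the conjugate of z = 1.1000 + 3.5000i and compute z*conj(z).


z_bar = 1.1000 - 3.5000i
z*z_bar = 1.1^2 + 3.5^2 = 1.21 + 12.25 = 13.46

z_bar = 1.1000 - 3.5000i, z*z_bar = 13.46


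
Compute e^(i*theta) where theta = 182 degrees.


cos(182°) = -0.9994
sin(182°) = -0.0349

e^(i*182°) = -0.9994 - 0.0349i


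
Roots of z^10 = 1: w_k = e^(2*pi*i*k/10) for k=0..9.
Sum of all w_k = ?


The sum of all 10th roots of unity is 0.
Geometric series: (1 - w^10)/(1 - w) = (1-1)/(1-w) = 0 since w^10 = 1, w ≠ 1.
Alternatively: coefficient of z^9 in z^10 - 1 is 0.

0


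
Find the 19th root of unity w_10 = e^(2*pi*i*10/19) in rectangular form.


Angle = 360*10/19 = 189.4737°
a = cos(189.4737°) = -0.9864
b = sin(189.4737°) = -0.1646

-0.9864 - 0.1646i


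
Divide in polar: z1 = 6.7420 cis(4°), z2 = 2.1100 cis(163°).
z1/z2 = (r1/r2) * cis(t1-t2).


r = 6.7420 / 2.1100 = 3.1953
theta = 4° - 163° = -159° = 201° (mod 360)

3.1953 cis(201°)


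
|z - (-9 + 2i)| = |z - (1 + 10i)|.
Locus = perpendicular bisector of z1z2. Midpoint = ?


Equal distances means the locus is the perpendicular bisector of z1 and z2.
Midpoint = ((-9+1)/2, (2+10)/2) = (-4.0000, 6.0000)

Perpendicular bisector through (-4.0000, 6.0000)


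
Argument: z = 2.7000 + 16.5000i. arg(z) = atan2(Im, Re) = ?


Re = 2.7, Im = 16.5
arg = atan2(16.5, 2.7) = 80.7067 degrees

arg(z) = 80.7067 degrees


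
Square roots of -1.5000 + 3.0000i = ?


|z| = sqrt(2.25+9) = 3.3541
sqrt((|z|+a)/2) = sqrt((3.3541+(-1.5))/2) = sqrt(0.9271) = 0.9628
sqrt((|z|-a)/2) = sqrt((3.3541-(-1.5))/2) = sqrt(2.4271) = 1.5579

±(0.9628 + 1.5579i) i.e. 0.9628 + 1.5579i and -0.9628 - 1.5579i


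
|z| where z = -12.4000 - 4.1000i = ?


|z| = sqrt((-12.4)^2 + (-4.1)^2) = sqrt(153.76 + 16.81) = sqrt(170.57) = 13.0602

|z| = 13.0602


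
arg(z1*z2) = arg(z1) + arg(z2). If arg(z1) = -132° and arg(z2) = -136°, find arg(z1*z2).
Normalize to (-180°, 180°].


arg(z1*z2) = -132° - 136° = -268°
Normalized to (-180°, 180°]: 92°

92°


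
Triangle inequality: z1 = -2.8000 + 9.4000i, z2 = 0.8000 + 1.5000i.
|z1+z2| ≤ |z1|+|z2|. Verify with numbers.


|z1| = sqrt((-2.8)^2 + 9.4^2) = sqrt(96.2) = 9.8082
|z2| = sqrt(0.8^2 + 1.5^2) = sqrt(2.89) = 1.7000
z1+z2 = -2.0000 + 10.9000i
|z1+z2| = sqrt(122.81) = 11.0820
|z1|+|z2| = 9.8082 + 1.7000 = 11.5082

|z1+z2| = 11.0820 ≤ |z1|+|z2| = 11.5082 (verified)


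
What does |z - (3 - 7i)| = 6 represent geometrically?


|z - z0| = r is a circle with center z0 and radius r.
Center = (3, -7), radius = 6

Circle with center (3, -7) and radius 6


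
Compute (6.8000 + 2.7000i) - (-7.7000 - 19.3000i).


Real: 6.8 + 7.7 = 14.5
Imag: 2.7 + 19.3 = 22

14.5000 + 22.0000i


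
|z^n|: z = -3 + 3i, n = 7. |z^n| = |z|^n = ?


|z| = sqrt(9+9) = sqrt(18) = 4.2426
|z^7| = |z|^7 = (sqrt(18))^7 = 18^3 * sqrt(18) = 5832*sqrt(18)

|z^7| = 5832*sqrt(18) ≈ 24743.0805


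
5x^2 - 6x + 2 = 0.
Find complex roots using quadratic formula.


disc = (-6)^2 - 4*5*2 = 36 - 40 = -4
sqrt(|disc|) = sqrt(4) = 2.0000
Real part = 6/(2*5) = 0.6000
Imag part = 2.0000/(2*5) = 0.2000

0.6000 ± 0.2000i


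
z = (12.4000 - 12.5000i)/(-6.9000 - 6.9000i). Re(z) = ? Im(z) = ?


Multiply by conjugate: (12.4000 - 12.5000i)(-6.9000 + 6.9000i) / ((-6.9)^2 + (-6.9)^2)
Numerator real = 12.4*(-6.9) - (12.5)*(-6.9) = 0.69
Numerator imag = -12.5*(-6.9) - 12.4*(-6.9) = 171.81
Denominator = 95.22
Re(z) = 0.69/95.22 = 0.0072
Im(z) = 171.81/95.22 = 1.8043

Re(z) = 0.0072, Im(z) = 1.8043


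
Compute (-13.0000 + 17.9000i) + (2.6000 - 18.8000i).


Real: -13 + 2.6 = -10.4
Imag: 17.9 - 18.8 = -0.9

-10.4000 - 0.9000i


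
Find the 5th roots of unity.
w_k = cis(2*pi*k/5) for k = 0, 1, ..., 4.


The 5th roots of unity are cis(360k/5°) for k=0..4
Angle step = 360/5 = 72°
Primitive root: cis(72°)
Primitive root = 0.3090 + 0.9511i

5 roots at angles: 0°, 72°, 144°, 216°, 288°


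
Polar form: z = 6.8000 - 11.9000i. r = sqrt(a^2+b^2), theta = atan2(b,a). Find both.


r = sqrt(46.24+141.61) = sqrt(187.85) = 13.7058
theta = atan2(-11.9, 6.8) = -60.2551 degrees

r = 13.7058, theta = -60.2551 degrees


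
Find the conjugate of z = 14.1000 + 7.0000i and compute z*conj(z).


z_bar = 14.1000 - 7.0000i
z*z_bar = 14.1^2 + 7^2 = 198.81 + 49 = 247.81

z_bar = 14.1000 - 7.0000i, z*z_bar = 247.81


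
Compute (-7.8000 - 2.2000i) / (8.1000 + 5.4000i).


Conjugate of z2 = 8.1000 - 5.4000i
Numerator: (-7.8000 - 2.2000i)(8.1000 - 5.4000i) = -75.0600 + 24.3000i
Denominator: 8.1^2 + 5.4^2 = 94.77
Result = (-75.0600 + 24.3000i)/94.77

-0.7920 + 0.2564i


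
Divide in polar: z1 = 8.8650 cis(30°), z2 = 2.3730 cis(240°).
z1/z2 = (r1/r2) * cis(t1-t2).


r = 8.8650 / 2.3730 = 3.7358
theta = 30° - 240° = -210° = 150° (mod 360)

3.7358 cis(150°)


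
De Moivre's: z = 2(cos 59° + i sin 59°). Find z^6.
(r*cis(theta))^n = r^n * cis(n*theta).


r^6 = 2^6 = 64
n*theta = 6*59° = 354° = 354° (mod 360)
a = 64*cos(354°) = 63.6494
b = 64*sin(354°) = -6.6898

64 cis(354°) = 63.6494 - 6.6898i


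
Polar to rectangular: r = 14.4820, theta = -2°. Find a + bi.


a = 14.4820*cos(-2°) = 14.4820*0.99939 = 14.4732
b = 14.4820*sin(-2°) = 14.4820*(-0.0349) = -0.5054

14.4732 - 0.5054i


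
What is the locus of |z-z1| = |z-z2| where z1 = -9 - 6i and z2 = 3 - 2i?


Equal distances means the locus is the perpendicular bisector of z1 and z2.
Midpoint = ((-9+3)/2, (-6+(-2))/2) = (-3.0000, -4.0000)

Perpendicular bisector through (-3.0000, -4.0000)


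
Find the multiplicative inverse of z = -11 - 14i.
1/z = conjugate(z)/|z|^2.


|z|^2 = 121+196 = 317
1/z = (-11 + 14i)/317

1/z = -0.0347 + 0.0442i


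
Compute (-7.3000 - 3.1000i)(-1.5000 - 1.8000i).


Real = -7.3*(-1.5) - (-3.1)*(-1.8) = 10.95 - 5.58 = 5.37
Imag = -7.3*(-1.8) - (1.5)*(-3.1) = 13.14 + 4.65 = 17.79

5.3700 + 17.7900i


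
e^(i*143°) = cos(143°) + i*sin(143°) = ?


cos(143°) = -0.7986
sin(143°) = 0.6018

e^(i*143°) = -0.7986 + 0.6018i


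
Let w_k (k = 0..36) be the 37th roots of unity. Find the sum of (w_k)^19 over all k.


The roots are w_k = w^k with w = e^(2*pi*i/37), and (w^k)^19 = (w^19)^k.
So S = 1 + u + u^2 + ... + u^(36) with u = w^19.
19 = 0*37 + 19, so 19 is not a multiple of 37: u = w^19 ≠ 1 (w is a primitive 37th root), while u^37 = (w^37)^19 = 1.
Geometric series: S = (1 - u^37)/(1 - u) = (1 - 1)/(1 - u) = 0

S = 0


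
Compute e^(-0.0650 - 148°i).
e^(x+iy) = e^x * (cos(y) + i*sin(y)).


e^-0.0650 = 0.9371
cos(-148°) = -0.848
sin(-148°) = -0.5299
Real = 0.9371*(-0.848) = -0.7947
Imag = 0.9371*(-0.5299) = -0.4966

-0.7947 - 0.4966i


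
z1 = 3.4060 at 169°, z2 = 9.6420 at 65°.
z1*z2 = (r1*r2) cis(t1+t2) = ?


r = 3.4060 * 9.6420 = 32.8407
theta = 169° + 65° = 234° = 234° (mod 360)

32.8407 cis(234°)


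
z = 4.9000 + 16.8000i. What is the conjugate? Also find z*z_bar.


z_bar = 4.9000 - 16.8000i
z*z_bar = 4.9^2 + 16.8^2 = 24.01 + 282.24 = 306.25

z_bar = 4.9000 - 16.8000i, z*z_bar = 306.25


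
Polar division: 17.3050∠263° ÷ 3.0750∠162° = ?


r = 17.3050 / 3.0750 = 5.6276
theta = 263° - 162° = 101° = 101° (mod 360)

5.6276 cis(101°)


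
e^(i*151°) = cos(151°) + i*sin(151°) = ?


cos(151°) = -0.8746
sin(151°) = 0.4848

e^(i*151°) = -0.8746 + 0.4848i


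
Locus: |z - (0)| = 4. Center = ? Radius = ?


|z - z0| = r is a circle with center z0 and radius r.
Center = (0, 0), radius = 4

Circle with center (0, 0) and radius 4


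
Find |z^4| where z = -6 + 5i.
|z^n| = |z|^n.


|z| = sqrt(36+25) = sqrt(61) = 7.8102
|z^4| = |z|^4 = (sqrt(61))^4 = 61^2 = 3721

|z^4| = 3721


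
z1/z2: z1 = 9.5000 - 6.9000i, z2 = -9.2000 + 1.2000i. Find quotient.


Conjugate of z2 = -9.2000 - 1.2000i
Numerator: (9.5000 - 6.9000i)(-9.2000 - 1.2000i) = -95.6800 + 52.0800i
Denominator: (-9.2)^2 + 1.2^2 = 86.08
Result = (-95.6800 + 52.0800i)/86.08

-1.1115 + 0.6050i


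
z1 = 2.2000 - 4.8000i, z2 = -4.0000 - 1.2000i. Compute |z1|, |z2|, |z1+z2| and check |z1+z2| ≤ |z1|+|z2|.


|z1| = sqrt(2.2^2 + (-4.8)^2) = sqrt(27.88) = 5.2802
|z2| = sqrt((-4)^2 + (-1.2)^2) = sqrt(17.44) = 4.1761
z1+z2 = -1.8000 - 6.0000i
|z1+z2| = sqrt(39.24) = 6.2642
|z1|+|z2| = 5.2802 + 4.1761 = 9.4563

|z1+z2| = 6.2642 ≤ |z1|+|z2| = 9.4563 (verified)


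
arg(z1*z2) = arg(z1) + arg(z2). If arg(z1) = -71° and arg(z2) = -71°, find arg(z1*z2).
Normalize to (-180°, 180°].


arg(z1*z2) = -71° - 71° = -142°
Normalized to (-180°, 180°]: -142°

-142°


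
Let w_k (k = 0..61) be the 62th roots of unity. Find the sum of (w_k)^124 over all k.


The roots are w_k = w^k with w = e^(2*pi*i/62), and (w^k)^124 = (w^124)^k.
So S = 1 + u + u^2 + ... + u^(61) with u = w^124.
124 = 2*62 + 0, so 124 is a multiple of 62 and u = (w^62)^2 = 1.
Every one of the 62 terms equals 1: S = 62

S = 62


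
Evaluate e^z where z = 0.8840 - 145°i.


e^0.8840 = 2.4206
cos(-145°) = -0.81915
sin(-145°) = -0.57358
Real = 2.4206*(-0.81915) = -1.9828
Imag = 2.4206*(-0.57358) = -1.3884

-1.9828 - 1.3884i


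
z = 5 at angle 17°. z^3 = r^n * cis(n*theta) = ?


r^3 = 5^3 = 125
n*theta = 3*17° = 51° = 51° (mod 360)
a = 125*cos(51°) = 78.6650
b = 125*sin(51°) = 97.1432

125 cis(51°) = 78.6650 + 97.1432i


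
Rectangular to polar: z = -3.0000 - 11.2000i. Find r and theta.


r = sqrt(9+125.44) = sqrt(134.44) = 11.5948
theta = atan2(-11.2, -3) = -104.9951 degrees

r = 11.5948, theta = -104.9951 degrees


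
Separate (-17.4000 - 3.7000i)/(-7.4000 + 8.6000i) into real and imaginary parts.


Multiply by conjugate: (-17.4000 - 3.7000i)(-7.4000 - 8.6000i) / ((-7.4)^2 + 8.6^2)
Numerator real = -17.4*(-7.4) - (3.7)*8.6 = 96.94
Numerator imag = -3.7*(-7.4) - (-17.4)*8.6 = 177.02
Denominator = 128.72
Re(z) = 96.94/128.72 = 0.7531
Im(z) = 177.02/128.72 = 1.3752

Re(z) = 0.7531, Im(z) = 1.3752


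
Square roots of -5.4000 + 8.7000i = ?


|z| = sqrt(29.16+75.69) = 10.2396
sqrt((|z|+a)/2) = sqrt((10.2396+(-5.4))/2) = sqrt(2.4198) = 1.5556
sqrt((|z|-a)/2) = sqrt((10.2396-(-5.4))/2) = sqrt(7.8198) = 2.7964

±(1.5556 + 2.7964i) i.e. 1.5556 + 2.7964i and -1.5556 - 2.7964i


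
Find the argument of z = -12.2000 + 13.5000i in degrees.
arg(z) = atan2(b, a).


Re = -12.2, Im = 13.5
arg = atan2(13.5, -12.2) = 132.1042 degrees

arg(z) = 132.1042 degrees


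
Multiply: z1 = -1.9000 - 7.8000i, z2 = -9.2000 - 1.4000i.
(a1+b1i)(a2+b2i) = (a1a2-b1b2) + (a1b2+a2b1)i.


Real = -1.9*(-9.2) - (-7.8)*(-1.4) = 17.48 - 10.92 = 6.56
Imag = -1.9*(-1.4) - (9.2)*(-7.8) = 2.66 + 71.76 = 74.42

6.5600 + 74.4200i


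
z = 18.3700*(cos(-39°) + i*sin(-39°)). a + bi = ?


a = 18.3700*cos(-39°) = 18.3700*0.77715 = 14.2762
b = 18.3700*sin(-39°) = 18.3700*(-0.62932) = -11.5606

14.2762 - 11.5606i


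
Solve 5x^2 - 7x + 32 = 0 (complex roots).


disc = (-7)^2 - 4*5*32 = 49 - 640 = -591
sqrt(|disc|) = sqrt(591) = 24.3105
Real part = 7/(2*5) = 0.7000
Imag part = 24.3105/(2*5) = 2.4310

0.7000 ± 2.4310i


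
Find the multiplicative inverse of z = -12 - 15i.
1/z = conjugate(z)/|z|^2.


|z|^2 = 144+225 = 369
1/z = (-12 + 15i)/369

1/z = -0.0325 + 0.0407i


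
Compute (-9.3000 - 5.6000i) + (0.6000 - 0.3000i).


Real: -9.3 + 0.6 = -8.7
Imag: -5.6 - 0.3 = -5.9

-8.7000 - 5.9000i


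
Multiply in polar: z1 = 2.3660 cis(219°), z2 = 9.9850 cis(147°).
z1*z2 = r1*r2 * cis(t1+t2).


r = 2.3660 * 9.9850 = 23.6245
theta = 219° + 147° = 366° = 6° (mod 360)

23.6245 cis(6°)


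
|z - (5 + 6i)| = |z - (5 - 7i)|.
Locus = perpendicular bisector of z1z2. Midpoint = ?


Equal distances means the locus is the perpendicular bisector of z1 and z2.
Midpoint = ((5+5)/2, (6+(-7))/2) = (5.0000, -0.5000)

Perpendicular bisector through (5.0000, -0.5000)


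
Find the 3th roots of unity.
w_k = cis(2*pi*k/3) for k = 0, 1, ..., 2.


The 3th roots of unity are cis(360k/3°) for k=0..2
Angle step = 360/3 = 120°
Primitive root: cis(120°)
Primitive root = -0.5000 + 0.8660i

3 roots at angles: 0°, 120°, 240°


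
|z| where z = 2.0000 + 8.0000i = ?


|z| = sqrt(2^2 + 8^2) = sqrt(4 + 64) = sqrt(68) = 8.2462

|z| = 8.2462


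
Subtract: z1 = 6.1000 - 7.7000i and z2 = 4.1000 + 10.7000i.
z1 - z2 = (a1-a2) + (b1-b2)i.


Real: 6.1 - 4.1 = 2
Imag: -7.7 - 10.7 = -18.4

2.0000 - 18.4000i


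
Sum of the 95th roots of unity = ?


The sum of all 95th roots of unity is 0.
Geometric series: (1 - w^95)/(1 - w) = (1-1)/(1-w) = 0 since w^95 = 1, w ≠ 1.
Alternatively: coefficient of z^94 in z^95 - 1 is 0.

0


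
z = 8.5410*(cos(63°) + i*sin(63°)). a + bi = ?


a = 8.5410*cos(63°) = 8.5410*0.45399 = 3.8775
b = 8.5410*sin(63°) = 8.5410*0.89101 = 7.6101

3.8775 + 7.6101i


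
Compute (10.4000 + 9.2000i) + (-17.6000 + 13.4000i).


Real: 10.4 - 17.6 = -7.2
Imag: 9.2 + 13.4 = 22.6

-7.2000 + 22.6000i


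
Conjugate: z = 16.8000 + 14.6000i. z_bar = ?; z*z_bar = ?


z_bar = 16.8000 - 14.6000i
z*z_bar = 16.8^2 + 14.6^2 = 282.24 + 213.16 = 495.4

z_bar = 16.8000 - 14.6000i, z*z_bar = 495.4


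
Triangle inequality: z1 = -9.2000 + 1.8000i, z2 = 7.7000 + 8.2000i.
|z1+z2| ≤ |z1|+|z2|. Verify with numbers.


|z1| = sqrt((-9.2)^2 + 1.8^2) = sqrt(87.88) = 9.3744
|z2| = sqrt(7.7^2 + 8.2^2) = sqrt(126.53) = 11.2486
z1+z2 = -1.5000 + 10.0000i
|z1+z2| = sqrt(102.25) = 10.1119
|z1|+|z2| = 9.3744 + 11.2486 = 20.6230

|z1+z2| = 10.1119 ≤ |z1|+|z2| = 20.6230 (verified)


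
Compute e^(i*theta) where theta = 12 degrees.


cos(12°) = 0.9781
sin(12°) = 0.2079

e^(i*12°) = 0.9781 + 0.2079i


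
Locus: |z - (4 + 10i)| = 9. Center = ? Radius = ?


|z - z0| = r is a circle with center z0 and radius r.
Center = (4, 10), radius = 9

Circle with center (4, 10) and radius 9


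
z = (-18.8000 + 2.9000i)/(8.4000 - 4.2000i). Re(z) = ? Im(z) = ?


Multiply by conjugate: (-18.8000 + 2.9000i)(8.4000 + 4.2000i) / (8.4^2 + (-4.2)^2)
Numerator real = -18.8*8.4 + 2.9*(-4.2) = -170.1
Numerator imag = 2.9*8.4 - (-18.8)*(-4.2) = -54.6
Denominator = 88.2
Re(z) = -170.1/88.2 = -1.9286
Im(z) = -54.6/88.2 = -0.6190

Re(z) = -1.9286, Im(z) = -0.6190


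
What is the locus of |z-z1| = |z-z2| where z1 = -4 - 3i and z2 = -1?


Equal distances means the locus is the perpendicular bisector of z1 and z2.
Midpoint = ((-4+(-1))/2, (-3+0)/2) = (-2.5000, -1.5000)

Perpendicular bisector through (-2.5000, -1.5000)


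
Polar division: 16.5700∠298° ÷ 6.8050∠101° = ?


r = 16.5700 / 6.8050 = 2.4350
theta = 298° - 101° = 197° = 197° (mod 360)

2.4350 cis(197°)


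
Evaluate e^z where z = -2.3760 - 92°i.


e^-2.3760 = 0.09292
cos(-92°) = -0.0349
sin(-92°) = -0.9994
Real = 0.09292*(-0.0349) = -0.0032
Imag = 0.09292*(-0.9994) = -0.0929

-0.0032 - 0.0929i


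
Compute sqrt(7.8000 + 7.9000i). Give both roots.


|z| = sqrt(60.84+62.41) = 11.1018
sqrt((|z|+a)/2) = sqrt((11.1018+7.8)/2) = sqrt(9.4509) = 3.0742
sqrt((|z|-a)/2) = sqrt((11.1018-7.8)/2) = sqrt(1.6509) = 1.2849

±(3.0742 + 1.2849i) i.e. 3.0742 + 1.2849i and -3.0742 - 1.2849i


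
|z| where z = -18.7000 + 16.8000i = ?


|z| = sqrt((-18.7)^2 + 16.8^2) = sqrt(349.69 + 282.24) = sqrt(631.93) = 25.1382

|z| = 25.1382


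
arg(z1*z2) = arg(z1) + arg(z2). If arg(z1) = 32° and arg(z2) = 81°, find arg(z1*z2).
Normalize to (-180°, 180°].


arg(z1*z2) = 32° + 81° = 113°
Normalized to (-180°, 180°]: 113°

113°


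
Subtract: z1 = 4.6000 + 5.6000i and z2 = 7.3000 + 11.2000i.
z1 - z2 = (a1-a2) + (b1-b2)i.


Real: 4.6 - 7.3 = -2.7
Imag: 5.6 - 11.2 = -5.6

-2.7000 - 5.6000i


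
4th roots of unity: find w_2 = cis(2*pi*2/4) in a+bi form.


Angle = 360*2/4 = 180°
a = cos(180°) = -1.0000
b = sin(180°) = 0

-1.0000 + 0i


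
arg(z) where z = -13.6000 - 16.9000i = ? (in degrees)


Re = -13.6, Im = -16.9
arg = atan2(-16.9, -13.6) = -128.8248 degrees

arg(z) = -128.8248 degrees


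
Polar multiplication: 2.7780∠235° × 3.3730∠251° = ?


r = 2.7780 * 3.3730 = 9.3702
theta = 235° + 251° = 486° = 126° (mod 360)

9.3702 cis(126°)


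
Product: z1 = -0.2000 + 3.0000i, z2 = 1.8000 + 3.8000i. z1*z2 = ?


Real = -0.2*1.8 - 3*3.8 = -0.36 - 11.4 = -11.76
Imag = -0.2*3.8 + 1.8*3 = -0.76 + 5.4 = 4.64

-11.7600 + 4.6400i


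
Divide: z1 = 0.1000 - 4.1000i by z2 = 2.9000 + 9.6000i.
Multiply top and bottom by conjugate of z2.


Conjugate of z2 = 2.9000 - 9.6000i
Numerator: (0.1000 - 4.1000i)(2.9000 - 9.6000i) = -39.0700 - 12.8500i
Denominator: 2.9^2 + 9.6^2 = 100.57
Result = (-39.0700 - 12.8500i)/100.57

-0.3885 - 0.1278i


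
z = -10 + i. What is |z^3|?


|z| = sqrt(100+1) = sqrt(101) = 10.0499
|z^3| = |z|^3 = (sqrt(101))^3 = 101*sqrt(101)

|z^3| = 101*sqrt(101) ≈ 1015.0374


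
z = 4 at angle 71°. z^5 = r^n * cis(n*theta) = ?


r^5 = 4^5 = 1024
n*theta = 5*71° = 355° = 355° (mod 360)
a = 1024*cos(355°) = 1020.1034
b = 1024*sin(355°) = -89.2475

1024 cis(355°) = 1020.1034 - 89.2475i


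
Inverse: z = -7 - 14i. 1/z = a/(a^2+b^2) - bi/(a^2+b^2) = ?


|z|^2 = 49+196 = 245
1/z = (-7 + 14i)/245

1/z = -0.0286 + 0.0571i


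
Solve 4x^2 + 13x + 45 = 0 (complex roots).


disc = 13^2 - 4*4*45 = 169 - 720 = -551
sqrt(|disc|) = sqrt(551) = 23.4734
Real part = -13/(2*4) = -1.6250
Imag part = 23.4734/(2*4) = 2.9342

-1.6250 ± 2.9342i


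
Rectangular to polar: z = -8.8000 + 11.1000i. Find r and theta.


r = sqrt(77.44+123.21) = sqrt(200.65) = 14.1651
theta = atan2(11.1, -8.8) = 128.4071 degrees

r = 14.1651, theta = 128.4071 degrees


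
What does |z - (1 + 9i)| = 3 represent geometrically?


|z - z0| = r is a circle with center z0 and radius r.
Center = (1, 9), radius = 3

Circle with center (1, 9) and radius 3


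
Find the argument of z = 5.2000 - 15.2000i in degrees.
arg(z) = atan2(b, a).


Re = 5.2, Im = -15.2
arg = atan2(-15.2, 5.2) = -71.1139 degrees

arg(z) = -71.1139 degrees


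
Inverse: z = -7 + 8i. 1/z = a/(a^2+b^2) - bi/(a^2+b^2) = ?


|z|^2 = 49+64 = 113
1/z = (-7 - 8i)/113

1/z = -0.0619 - 0.0708i


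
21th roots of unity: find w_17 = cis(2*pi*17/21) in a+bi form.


Angle = 360*17/21 = 291.4286°
a = cos(291.4286°) = 0.3653
b = sin(291.4286°) = -0.9309

0.3653 - 0.9309i


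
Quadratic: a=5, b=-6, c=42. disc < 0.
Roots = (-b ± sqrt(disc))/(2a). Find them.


disc = (-6)^2 - 4*5*42 = 36 - 840 = -804
sqrt(|disc|) = sqrt(804) = 28.3549
Real part = 6/(2*5) = 0.6000
Imag part = 28.3549/(2*5) = 2.8355

0.6000 ± 2.8355i


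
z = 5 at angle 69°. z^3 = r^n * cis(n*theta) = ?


r^3 = 5^3 = 125
n*theta = 3*69° = 207° = 207° (mod 360)
a = 125*cos(207°) = -111.3758
b = 125*sin(207°) = -56.7488

125 cis(207°) = -111.3758 - 56.7488i


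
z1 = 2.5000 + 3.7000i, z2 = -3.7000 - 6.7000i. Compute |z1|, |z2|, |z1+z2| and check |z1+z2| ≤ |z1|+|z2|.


|z1| = sqrt(2.5^2 + 3.7^2) = sqrt(19.94) = 4.4654
|z2| = sqrt((-3.7)^2 + (-6.7)^2) = sqrt(58.58) = 7.6538
z1+z2 = -1.2000 - 3.0000i
|z1+z2| = sqrt(10.44) = 3.2311
|z1|+|z2| = 4.4654 + 7.6538 = 12.1192

|z1+z2| = 3.2311 ≤ |z1|+|z2| = 12.1192 (verified)


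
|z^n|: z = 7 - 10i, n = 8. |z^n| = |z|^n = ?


|z| = sqrt(49+100) = sqrt(149) = 12.2066
|z^8| = |z|^8 = (sqrt(149))^8 = 149^4 = 492884401

|z^8| = 492884401


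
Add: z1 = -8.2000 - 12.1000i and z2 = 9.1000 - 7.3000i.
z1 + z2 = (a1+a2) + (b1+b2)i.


Real: -8.2 + 9.1 = 0.9
Imag: -12.1 - 7.3 = -19.4

0.9000 - 19.4000i


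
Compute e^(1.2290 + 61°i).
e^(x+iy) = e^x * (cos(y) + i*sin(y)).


e^1.2290 = 3.4178
cos(61°) = 0.48481
sin(61°) = 0.87462
Real = 3.4178*0.48481 = 1.6570
Imag = 3.4178*0.87462 = 2.9893

1.6570 + 2.9893i


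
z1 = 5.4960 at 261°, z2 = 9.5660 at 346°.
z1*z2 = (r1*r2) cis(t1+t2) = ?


r = 5.4960 * 9.5660 = 52.5747
theta = 261° + 346° = 607° = 247° (mod 360)

52.5747 cis(247°)


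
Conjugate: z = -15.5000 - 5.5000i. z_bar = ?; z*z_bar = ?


z_bar = -15.5000 + 5.5000i
z*z_bar = (-15.5)^2 + (-5.5)^2 = 240.25 + 30.25 = 270.5

z_bar = -15.5000 + 5.5000i, z*z_bar = 270.5


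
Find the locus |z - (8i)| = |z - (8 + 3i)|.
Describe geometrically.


Equal distances means the locus is the perpendicular bisector of z1 and z2.
Midpoint = ((0+8)/2, (8+3)/2) = (4.0000, 5.5000)

Perpendicular bisector through (4.0000, 5.5000)


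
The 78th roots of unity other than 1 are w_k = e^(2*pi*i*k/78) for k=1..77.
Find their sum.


With w = e^(2*pi*i/78), all 78 of the 78th roots of unity w^0 = 1, w, ..., w^(77) sum to 0: 1 + w + ... + w^(77) = (1 - w^78)/(1 - w) = 0 since w^78 = 1, w ≠ 1.
Removing the root 1: w + w^2 + ... + w^(77) = 0 - 1 = -1

Sum = -1


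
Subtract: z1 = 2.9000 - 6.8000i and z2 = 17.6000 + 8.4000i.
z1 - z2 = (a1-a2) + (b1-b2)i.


Real: 2.9 - 17.6 = -14.7
Imag: -6.8 - 8.4 = -15.2

-14.7000 - 15.2000i


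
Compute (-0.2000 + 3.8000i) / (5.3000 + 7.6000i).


Conjugate of z2 = 5.3000 - 7.6000i
Numerator: (-0.2000 + 3.8000i)(5.3000 - 7.6000i) = 27.8200 + 21.6600i
Denominator: 5.3^2 + 7.6^2 = 85.85
Result = (27.8200 + 21.6600i)/85.85

0.3241 + 0.2523i


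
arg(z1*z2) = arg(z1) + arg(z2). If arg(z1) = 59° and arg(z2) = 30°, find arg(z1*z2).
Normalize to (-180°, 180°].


arg(z1*z2) = 59° + 30° = 89°
Normalized to (-180°, 180°]: 89°

89°


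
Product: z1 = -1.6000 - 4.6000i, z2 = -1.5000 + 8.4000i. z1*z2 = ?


Real = -1.6*(-1.5) - (-4.6)*8.4 = 2.4 - (-38.64) = 41.04
Imag = -1.6*8.4 - (1.5)*(-4.6) = -13.44 + 6.9 = -6.54

41.0400 - 6.5400i


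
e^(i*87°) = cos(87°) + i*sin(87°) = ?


cos(87°) = 0.0523
sin(87°) = 0.9986

e^(i*87°) = 0.0523 + 0.9986i


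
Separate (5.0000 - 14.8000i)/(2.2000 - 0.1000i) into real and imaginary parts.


Multiply by conjugate: (5.0000 - 14.8000i)(2.2000 + 0.1000i) / (2.2^2 + (-0.1)^2)
Numerator real = 5*2.2 - (14.8)*(-0.1) = 12.48
Numerator imag = -14.8*2.2 - 5*(-0.1) = -32.06
Denominator = 4.85
Re(z) = 12.48/4.85 = 2.5732
Im(z) = -32.06/4.85 = -6.6103

Re(z) = 2.5732, Im(z) = -6.6103


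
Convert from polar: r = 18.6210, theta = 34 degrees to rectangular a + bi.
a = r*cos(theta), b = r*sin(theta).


a = 18.6210*cos(34°) = 18.6210*0.829038 = 15.4375
b = 18.6210*sin(34°) = 18.6210*0.55919 = 10.4127

15.4375 + 10.4127i


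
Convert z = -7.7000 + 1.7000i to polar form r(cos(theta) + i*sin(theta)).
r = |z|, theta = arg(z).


r = sqrt(59.29+2.89) = sqrt(62.18) = 7.8854
theta = atan2(1.7, -7.7) = 167.5500 degrees

r = 7.8854, theta = 167.5500 degrees


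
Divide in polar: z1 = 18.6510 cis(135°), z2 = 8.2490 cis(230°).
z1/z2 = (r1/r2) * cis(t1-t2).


r = 18.6510 / 8.2490 = 2.2610
theta = 135° - 230° = -95° = 265° (mod 360)

2.2610 cis(265°)


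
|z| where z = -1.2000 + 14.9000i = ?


|z| = sqrt((-1.2)^2 + 14.9^2) = sqrt(1.44 + 222.01) = sqrt(223.45) = 14.9482

|z| = 14.9482


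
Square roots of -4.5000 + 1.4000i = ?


|z| = sqrt(20.25+1.96) = 4.7127
sqrt((|z|+a)/2) = sqrt((4.7127+(-4.5))/2) = sqrt(0.1064) = 0.3262
sqrt((|z|-a)/2) = sqrt((4.7127-(-4.5))/2) = sqrt(4.6064) = 2.1462

±(0.3262 + 2.1462i) i.e. 0.3262 + 2.1462i and -0.3262 - 2.1462i


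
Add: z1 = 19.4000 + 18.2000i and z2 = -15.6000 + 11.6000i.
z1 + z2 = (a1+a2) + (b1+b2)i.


Real: 19.4 - 15.6 = 3.8
Imag: 18.2 + 11.6 = 29.8

3.8000 + 29.8000i


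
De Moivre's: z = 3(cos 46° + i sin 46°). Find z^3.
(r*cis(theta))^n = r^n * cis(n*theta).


r^3 = 3^3 = 27
n*theta = 3*46° = 138° = 138° (mod 360)
a = 27*cos(138°) = -20.0649
b = 27*sin(138°) = 18.0665

27 cis(138°) = -20.0649 + 18.0665i


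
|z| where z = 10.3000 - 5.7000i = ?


|z| = sqrt(10.3^2 + (-5.7)^2) = sqrt(106.09 + 32.49) = sqrt(138.58) = 11.7720

|z| = 11.7720


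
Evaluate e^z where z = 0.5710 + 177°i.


e^0.5710 = 1.7700
cos(177°) = -0.99863
sin(177°) = 0.0523
Real = 1.7700*(-0.99863) = -1.7676
Imag = 1.7700*0.0523 = 0.0926

-1.7676 + 0.0926i


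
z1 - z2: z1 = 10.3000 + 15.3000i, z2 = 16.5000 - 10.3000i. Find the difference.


Real: 10.3 - 16.5 = -6.2
Imag: 15.3 + 10.3 = 25.6

-6.2000 + 25.6000i


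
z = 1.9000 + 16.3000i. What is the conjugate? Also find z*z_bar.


z_bar = 1.9000 - 16.3000i
z*z_bar = 1.9^2 + 16.3^2 = 3.61 + 265.69 = 269.3

z_bar = 1.9000 - 16.3000i, z*z_bar = 269.3


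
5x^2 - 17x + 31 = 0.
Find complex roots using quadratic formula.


disc = (-17)^2 - 4*5*31 = 289 - 620 = -331
sqrt(|disc|) = sqrt(331) = 18.1934
Real part = 17/(2*5) = 1.7000
Imag part = 18.1934/(2*5) = 1.8193

1.7000 ± 1.8193i


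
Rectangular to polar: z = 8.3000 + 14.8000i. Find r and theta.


r = sqrt(68.89+219.04) = sqrt(287.93) = 16.9685
theta = atan2(14.8, 8.3) = 60.7158 degrees

r = 16.9685, theta = 60.7158 degrees


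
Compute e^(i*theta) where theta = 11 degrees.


cos(11°) = 0.9816
sin(11°) = 0.1908

e^(i*11°) = 0.9816 + 0.1908i


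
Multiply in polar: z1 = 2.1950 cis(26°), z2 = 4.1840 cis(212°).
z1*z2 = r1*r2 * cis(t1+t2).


r = 2.1950 * 4.1840 = 9.1839
theta = 26° + 212° = 238° = 238° (mod 360)

9.1839 cis(238°)


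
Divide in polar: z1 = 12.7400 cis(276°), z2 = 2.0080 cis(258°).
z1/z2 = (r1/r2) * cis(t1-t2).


r = 12.7400 / 2.0080 = 6.3446
theta = 276° - 258° = 18° = 18° (mod 360)

6.3446 cis(18°)


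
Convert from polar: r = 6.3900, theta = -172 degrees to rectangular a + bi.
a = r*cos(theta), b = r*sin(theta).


a = 6.3900*cos(-172°) = 6.3900*(-0.99027) = -6.3278
b = 6.3900*sin(-172°) = 6.3900*(-0.13917) = -0.8893

-6.3278 - 0.8893i


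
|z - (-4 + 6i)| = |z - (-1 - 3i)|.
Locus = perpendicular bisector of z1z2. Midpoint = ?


Equal distances means the locus is the perpendicular bisector of z1 and z2.
Midpoint = ((-4+(-1))/2, (6+(-3))/2) = (-2.5000, 1.5000)

Perpendicular bisector through (-2.5000, 1.5000)


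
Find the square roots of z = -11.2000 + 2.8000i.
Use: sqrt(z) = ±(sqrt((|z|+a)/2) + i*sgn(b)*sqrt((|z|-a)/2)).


|z| = sqrt(125.44+7.84) = 11.5447
sqrt((|z|+a)/2) = sqrt((11.5447+(-11.2))/2) = sqrt(0.1723) = 0.4151
sqrt((|z|-a)/2) = sqrt((11.5447-(-11.2))/2) = sqrt(11.3723) = 3.3723

±(0.4151 + 3.3723i) i.e. 0.4151 + 3.3723i and -0.4151 - 3.3723i


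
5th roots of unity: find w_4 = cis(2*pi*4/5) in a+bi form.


Angle = 360*4/5 = 288°
a = cos(288°) = 0.3090
b = sin(288°) = -0.9511

0.3090 - 0.9511i


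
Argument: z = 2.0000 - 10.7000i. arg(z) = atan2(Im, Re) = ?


Re = 2, Im = -10.7
arg = atan2(-10.7, 2) = -79.4127 degrees

arg(z) = -79.4127 degrees


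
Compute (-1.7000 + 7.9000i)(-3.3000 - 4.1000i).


Real = -1.7*(-3.3) - 7.9*(-4.1) = 5.61 - (-32.39) = 38
Imag = -1.7*(-4.1) - (3.3)*7.9 = 6.97 - (26.07) = -19.1

38.0000 - 19.1000i


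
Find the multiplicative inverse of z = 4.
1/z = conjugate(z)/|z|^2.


|z|^2 = 16+0 = 16
1/z = (4 - 0i)/16

1/z = 0.2500 + 0i


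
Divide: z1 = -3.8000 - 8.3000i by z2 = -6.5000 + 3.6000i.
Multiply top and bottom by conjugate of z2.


Conjugate of z2 = -6.5000 - 3.6000i
Numerator: (-3.8000 - 8.3000i)(-6.5000 - 3.6000i) = -5.1800 + 67.6300i
Denominator: (-6.5)^2 + 3.6^2 = 55.21
Result = (-5.1800 + 67.6300i)/55.21

-0.0938 + 1.2250i


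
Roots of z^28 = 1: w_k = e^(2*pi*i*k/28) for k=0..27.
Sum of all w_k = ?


The sum of all 28th roots of unity is 0.
Geometric series: (1 - w^28)/(1 - w) = (1-1)/(1-w) = 0 since w^28 = 1, w ≠ 1.
Alternatively: coefficient of z^27 in z^28 - 1 is 0.

0


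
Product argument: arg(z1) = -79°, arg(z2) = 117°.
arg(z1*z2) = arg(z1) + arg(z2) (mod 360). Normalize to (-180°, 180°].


arg(z1*z2) = -79° + 117° = 38°
Normalized to (-180°, 180°]: 38°

38°


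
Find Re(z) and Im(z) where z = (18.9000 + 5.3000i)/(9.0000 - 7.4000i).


Multiply by conjugate: (18.9000 + 5.3000i)(9.0000 + 7.4000i) / (9^2 + (-7.4)^2)
Numerator real = 18.9*9 + 5.3*(-7.4) = 130.88
Numerator imag = 5.3*9 - 18.9*(-7.4) = 187.56
Denominator = 135.76
Re(z) = 130.88/135.76 = 0.9641
Im(z) = 187.56/135.76 = 1.3816

Re(z) = 0.9641, Im(z) = 1.3816


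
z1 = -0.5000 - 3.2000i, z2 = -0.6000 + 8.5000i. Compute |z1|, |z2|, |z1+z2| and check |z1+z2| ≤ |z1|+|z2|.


|z1| = sqrt((-0.5)^2 + (-3.2)^2) = sqrt(10.49) = 3.2388
|z2| = sqrt((-0.6)^2 + 8.5^2) = sqrt(72.61) = 8.5212
z1+z2 = -1.1000 + 5.3000i
|z1+z2| = sqrt(29.3) = 5.4129
|z1|+|z2| = 3.2388 + 8.5212 = 11.7600

|z1+z2| = 5.4129 ≤ |z1|+|z2| = 11.7600 (verified)


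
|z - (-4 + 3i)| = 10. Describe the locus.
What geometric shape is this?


|z - z0| = r is a circle with center z0 and radius r.
Center = (-4, 3), radius = 10

Circle with center (-4, 3) and radius 10


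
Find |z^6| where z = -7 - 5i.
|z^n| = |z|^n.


|z| = sqrt(49+25) = sqrt(74) = 8.6023
|z^6| = |z|^6 = (sqrt(74))^6 = 74^3 = 405224

|z^6| = 405224


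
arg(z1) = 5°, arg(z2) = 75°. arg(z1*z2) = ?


arg(z1*z2) = 5° + 75° = 80°
Normalized to (-180°, 180°]: 80°

80°


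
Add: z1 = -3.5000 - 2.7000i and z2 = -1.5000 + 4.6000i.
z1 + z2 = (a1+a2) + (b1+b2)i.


Real: -3.5 - 1.5 = -5
Imag: -2.7 + 4.6 = 1.9

-5.0000 + 1.9000i


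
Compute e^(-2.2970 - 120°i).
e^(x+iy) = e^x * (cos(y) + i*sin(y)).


e^-2.2970 = 0.1006
cos(-120°) = -0.5
sin(-120°) = -0.866
Real = 0.1006*(-0.5) = -0.0503
Imag = 0.1006*(-0.866) = -0.0871

-0.0503 - 0.0871i


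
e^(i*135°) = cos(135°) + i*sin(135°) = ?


cos(135°) = -0.7071
sin(135°) = 0.7071

e^(i*135°) = -0.7071 + 0.7071i


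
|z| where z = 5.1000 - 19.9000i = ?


|z| = sqrt(5.1^2 + (-19.9)^2) = sqrt(26.01 + 396.01) = sqrt(422.02) = 20.5431

|z| = 20.5431


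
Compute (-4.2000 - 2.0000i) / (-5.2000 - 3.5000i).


Conjugate of z2 = -5.2000 + 3.5000i
Numerator: (-4.2000 - 2.0000i)(-5.2000 + 3.5000i) = 28.8400 - 4.3000i
Denominator: (-5.2)^2 + (-3.5)^2 = 39.29
Result = (28.8400 - 4.3000i)/39.29

0.7340 - 0.1094i


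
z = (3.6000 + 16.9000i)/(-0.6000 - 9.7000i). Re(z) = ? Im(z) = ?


Multiply by conjugate: (3.6000 + 16.9000i)(-0.6000 + 9.7000i) / ((-0.6)^2 + (-9.7)^2)
Numerator real = 3.6*(-0.6) + 16.9*(-9.7) = -166.09
Numerator imag = 16.9*(-0.6) - 3.6*(-9.7) = 24.78
Denominator = 94.45
Re(z) = -166.09/94.45 = -1.7585
Im(z) = 24.78/94.45 = 0.2624

Re(z) = -1.7585, Im(z) = 0.2624


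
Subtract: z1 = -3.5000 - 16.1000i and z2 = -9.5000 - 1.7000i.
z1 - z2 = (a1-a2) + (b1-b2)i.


Real: -3.5 + 9.5 = 6
Imag: -16.1 + 1.7 = -14.4

6.0000 - 14.4000i


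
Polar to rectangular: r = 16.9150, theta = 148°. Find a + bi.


a = 16.9150*cos(148°) = 16.9150*(-0.848048) = -14.3447
b = 16.9150*sin(148°) = 16.9150*0.52992 = 8.9636

-14.3447 + 8.9636i


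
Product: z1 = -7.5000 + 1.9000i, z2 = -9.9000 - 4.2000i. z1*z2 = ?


Real = -7.5*(-9.9) - 1.9*(-4.2) = 74.25 - (-7.98) = 82.23
Imag = -7.5*(-4.2) - (9.9)*1.9 = 31.5 - (18.81) = 12.69

82.2300 + 12.6900i


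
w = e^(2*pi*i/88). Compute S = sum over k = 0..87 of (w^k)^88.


The roots are w_k = w^k with w = e^(2*pi*i/88), and (w^k)^88 = (w^88)^k.
So S = 1 + u + u^2 + ... + u^(87) with u = w^88.
88 = 1*88 + 0, so 88 is a multiple of 88 and u = (w^88)^1 = 1.
Every one of the 88 terms equals 1: S = 88

S = 88


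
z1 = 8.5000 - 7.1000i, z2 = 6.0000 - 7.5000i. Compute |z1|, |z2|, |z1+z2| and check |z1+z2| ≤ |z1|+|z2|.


|z1| = sqrt(8.5^2 + (-7.1)^2) = sqrt(122.66) = 11.0752
|z2| = sqrt(6^2 + (-7.5)^2) = sqrt(92.25) = 9.6047
z1+z2 = 14.5000 - 14.6000i
|z1+z2| = sqrt(423.41) = 20.5769
|z1|+|z2| = 11.0752 + 9.6047 = 20.6799

|z1+z2| = 20.5769 ≤ |z1|+|z2| = 20.6799 (verified)


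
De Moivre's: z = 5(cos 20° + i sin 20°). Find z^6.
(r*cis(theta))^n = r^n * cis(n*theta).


r^6 = 5^6 = 15625
n*theta = 6*20° = 120° = 120° (mod 360)
a = 15625*cos(120°) = -7812.5000
b = 15625*sin(120°) = 13531.6469

15625 cis(120°) = -7812.5000 + 13531.6469i


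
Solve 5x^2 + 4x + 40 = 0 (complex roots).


disc = 4^2 - 4*5*40 = 16 - 800 = -784
sqrt(|disc|) = sqrt(784) = 28.0000
Real part = -4/(2*5) = -0.4000
Imag part = 28.0000/(2*5) = 2.8000

-0.4000 ± 2.8000i


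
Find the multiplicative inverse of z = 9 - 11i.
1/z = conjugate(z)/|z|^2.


|z|^2 = 81+121 = 202
1/z = (9 + 11i)/202

1/z = 0.0446 + 0.0545i


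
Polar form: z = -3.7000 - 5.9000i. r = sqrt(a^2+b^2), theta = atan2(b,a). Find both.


r = sqrt(13.69+34.81) = sqrt(48.5) = 6.9642
theta = atan2(-5.9, -3.7) = -122.0926 degrees

r = 6.9642, theta = -122.0926 degrees


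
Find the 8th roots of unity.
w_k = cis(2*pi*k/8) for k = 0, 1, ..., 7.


The 8th roots of unity are cis(360k/8°) for k=0..7
Angle step = 360/8 = 45°
Primitive root: cis(45°)
Primitive root = 0.7071 + 0.7071i

8 roots at angles: 0°, 45°, 90°, 135°, 180°, 225°, 270°, 315°


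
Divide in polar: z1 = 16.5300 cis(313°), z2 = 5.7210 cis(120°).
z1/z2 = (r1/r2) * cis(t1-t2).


r = 16.5300 / 5.7210 = 2.8894
theta = 313° - 120° = 193° = 193° (mod 360)

2.8894 cis(193°)


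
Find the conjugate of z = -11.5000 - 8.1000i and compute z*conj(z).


z_bar = -11.5000 + 8.1000i
z*z_bar = (-11.5)^2 + (-8.1)^2 = 132.25 + 65.61 = 197.86

z_bar = -11.5000 + 8.1000i, z*z_bar = 197.86


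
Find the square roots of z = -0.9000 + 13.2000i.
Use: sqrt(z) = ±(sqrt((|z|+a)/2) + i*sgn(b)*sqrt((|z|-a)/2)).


|z| = sqrt(0.81+174.24) = 13.2306
sqrt((|z|+a)/2) = sqrt((13.2306+(-0.9))/2) = sqrt(6.1653) = 2.4830
sqrt((|z|-a)/2) = sqrt((13.2306-(-0.9))/2) = sqrt(7.0653) = 2.6581

±(2.4830 + 2.6581i) i.e. 2.4830 + 2.6581i and -2.4830 - 2.6581i


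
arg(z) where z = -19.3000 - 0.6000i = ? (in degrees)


Re = -19.3, Im = -0.6
arg = atan2(-0.6, -19.3) = -178.2194 degrees

arg(z) = -178.2194 degrees


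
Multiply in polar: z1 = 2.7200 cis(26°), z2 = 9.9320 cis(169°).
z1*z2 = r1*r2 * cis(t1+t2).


r = 2.7200 * 9.9320 = 27.0150
theta = 26° + 169° = 195° = 195° (mod 360)

27.0150 cis(195°)


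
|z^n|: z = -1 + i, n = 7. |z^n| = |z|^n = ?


|z| = sqrt(1+1) = sqrt(2) = 1.4142
|z^7| = |z|^7 = (sqrt(2))^7 = 2^3 * sqrt(2) = 8*sqrt(2)

|z^7| = 8*sqrt(2) ≈ 11.3137


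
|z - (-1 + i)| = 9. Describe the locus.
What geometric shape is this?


|z - z0| = r is a circle with center z0 and radius r.
Center = (-1, 1), radius = 9

Circle with center (-1, 1) and radius 9


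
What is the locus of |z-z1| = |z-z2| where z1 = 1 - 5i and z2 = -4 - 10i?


Equal distances means the locus is the perpendicular bisector of z1 and z2.
Midpoint = ((1+(-4))/2, (-5+(-10))/2) = (-1.5000, -7.5000)

Perpendicular bisector through (-1.5000, -7.5000)


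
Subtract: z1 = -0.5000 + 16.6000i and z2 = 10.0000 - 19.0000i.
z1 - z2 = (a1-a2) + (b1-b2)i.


Real: -0.5 - 10 = -10.5
Imag: 16.6 + 19 = 35.6

-10.5000 + 35.6000i


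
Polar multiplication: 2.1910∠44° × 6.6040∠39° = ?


r = 2.1910 * 6.6040 = 14.4694
theta = 44° + 39° = 83° = 83° (mod 360)

14.4694 cis(83°)


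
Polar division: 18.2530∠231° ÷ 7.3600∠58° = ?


r = 18.2530 / 7.3600 = 2.4800
theta = 231° - 58° = 173° = 173° (mod 360)

2.4800 cis(173°)


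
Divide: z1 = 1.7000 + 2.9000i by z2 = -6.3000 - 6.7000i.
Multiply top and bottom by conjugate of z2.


Conjugate of z2 = -6.3000 + 6.7000i
Numerator: (1.7000 + 2.9000i)(-6.3000 + 6.7000i) = -30.1400 - 6.8800i
Denominator: (-6.3)^2 + (-6.7)^2 = 84.58
Result = (-30.1400 - 6.8800i)/84.58

-0.3563 - 0.0813i


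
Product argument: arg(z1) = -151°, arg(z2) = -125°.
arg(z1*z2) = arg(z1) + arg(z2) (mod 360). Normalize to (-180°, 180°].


arg(z1*z2) = -151° - 125° = -276°
Normalized to (-180°, 180°]: 84°

84°


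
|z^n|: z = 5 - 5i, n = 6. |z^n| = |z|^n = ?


|z| = sqrt(25+25) = sqrt(50) = 7.0711
|z^6| = |z|^6 = (sqrt(50))^6 = 50^3 = 125000

|z^6| = 125000


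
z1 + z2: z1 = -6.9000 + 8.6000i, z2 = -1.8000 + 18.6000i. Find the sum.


Real: -6.9 - 1.8 = -8.7
Imag: 8.6 + 18.6 = 27.2

-8.7000 + 27.2000i


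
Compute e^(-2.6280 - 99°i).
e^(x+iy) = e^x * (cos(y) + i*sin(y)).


e^-2.6280 = 0.0722
cos(-99°) = -0.1564
sin(-99°) = -0.9877
Real = 0.0722*(-0.1564) = -0.0113
Imag = 0.0722*(-0.9877) = -0.0713

-0.0113 - 0.0713i


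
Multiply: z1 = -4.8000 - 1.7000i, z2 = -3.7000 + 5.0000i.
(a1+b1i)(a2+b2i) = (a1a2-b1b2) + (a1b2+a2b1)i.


Real = -4.8*(-3.7) - (-1.7)*5 = 17.76 - (-8.5) = 26.26
Imag = -4.8*5 - (3.7)*(-1.7) = -24 + 6.29 = -17.71

26.2600 - 17.7100i


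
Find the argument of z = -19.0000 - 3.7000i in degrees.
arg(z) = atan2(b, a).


Re = -19, Im = -3.7
arg = atan2(-3.7, -19) = -168.9803 degrees

arg(z) = -168.9803 degrees


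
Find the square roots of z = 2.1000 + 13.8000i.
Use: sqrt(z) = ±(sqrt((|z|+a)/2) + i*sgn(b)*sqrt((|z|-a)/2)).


|z| = sqrt(4.41+190.44) = 13.9589
sqrt((|z|+a)/2) = sqrt((13.9589+2.1)/2) = sqrt(8.0294) = 2.8336
sqrt((|z|-a)/2) = sqrt((13.9589-2.1)/2) = sqrt(5.9294) = 2.4350

±(2.8336 + 2.4350i) i.e. 2.8336 + 2.4350i and -2.8336 - 2.4350i


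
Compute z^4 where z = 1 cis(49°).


r^4 = 1^4 = 1
n*theta = 4*49° = 196° = 196° (mod 360)
a = 1*cos(196°) = -0.9613
b = 1*sin(196°) = -0.2756

1 cis(196°) = -0.9613 - 0.2756i


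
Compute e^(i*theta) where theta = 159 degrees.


cos(159°) = -0.9336
sin(159°) = 0.3584

e^(i*159°) = -0.9336 + 0.3584i
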